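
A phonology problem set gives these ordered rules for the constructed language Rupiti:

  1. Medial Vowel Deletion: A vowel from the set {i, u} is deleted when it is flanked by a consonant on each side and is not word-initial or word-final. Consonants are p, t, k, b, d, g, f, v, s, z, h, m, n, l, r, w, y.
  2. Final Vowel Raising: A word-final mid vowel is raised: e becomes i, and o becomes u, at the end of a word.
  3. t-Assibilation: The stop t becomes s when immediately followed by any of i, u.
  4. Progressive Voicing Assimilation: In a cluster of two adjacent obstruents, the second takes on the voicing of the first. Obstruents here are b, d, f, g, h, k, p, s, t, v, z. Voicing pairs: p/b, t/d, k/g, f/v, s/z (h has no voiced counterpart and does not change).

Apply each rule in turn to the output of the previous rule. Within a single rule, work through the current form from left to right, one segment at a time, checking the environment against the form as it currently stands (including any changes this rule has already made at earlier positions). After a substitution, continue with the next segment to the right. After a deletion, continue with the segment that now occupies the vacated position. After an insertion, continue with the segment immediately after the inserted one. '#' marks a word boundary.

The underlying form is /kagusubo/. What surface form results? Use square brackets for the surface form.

1 Medial Vowel Deletion: [kagusubo] → [kagsbo]
2 Final Vowel Raising: [kagsbo] → [kagsbu]
3 t-Assibilation: no change — [kagsbu]
4 Progressive Voicing Assimilation: [kagsbu] → [kagzbu]

[kagzbu]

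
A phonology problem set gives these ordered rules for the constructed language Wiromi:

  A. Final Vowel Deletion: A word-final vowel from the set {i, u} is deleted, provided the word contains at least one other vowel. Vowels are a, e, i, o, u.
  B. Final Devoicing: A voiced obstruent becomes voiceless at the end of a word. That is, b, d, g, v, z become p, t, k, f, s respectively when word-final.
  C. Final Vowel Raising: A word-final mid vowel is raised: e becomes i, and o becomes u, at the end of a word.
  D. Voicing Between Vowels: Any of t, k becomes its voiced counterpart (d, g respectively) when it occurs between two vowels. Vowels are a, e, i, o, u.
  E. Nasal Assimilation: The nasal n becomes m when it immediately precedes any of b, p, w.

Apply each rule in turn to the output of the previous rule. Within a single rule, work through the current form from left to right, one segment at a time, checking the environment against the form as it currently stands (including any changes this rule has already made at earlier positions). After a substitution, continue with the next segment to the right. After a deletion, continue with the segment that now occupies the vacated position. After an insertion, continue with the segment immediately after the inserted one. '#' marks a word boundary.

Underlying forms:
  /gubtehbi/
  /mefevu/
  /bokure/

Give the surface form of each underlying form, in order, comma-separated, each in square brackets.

[gubtehp], [mefef], [boguri]

/gubtehbi/:
  A Final Vowel Deletion: [gubtehbi] → [gubtehb]
  B Final Devoicing: [gubtehb] → [gubtehp]
  C Final Vowel Raising: no change — [gubtehp]
  D Voicing Between Vowels: no change — [gubtehp]
  E Nasal Assimilation: no change — [gubtehp]
/mefevu/:
  A Final Vowel Deletion: [mefevu] → [mefev]
  B Final Devoicing: [mefev] → [mefef]
  C Final Vowel Raising: no change — [mefef]
  D Voicing Between Vowels: no change — [mefef]
  E Nasal Assimilation: no change — [mefef]
/bokure/:
  A Final Vowel Deletion: no change — [bokure]
  B Final Devoicing: no change — [bokure]
  C Final Vowel Raising: [bokure] → [bokuri]
  D Voicing Between Vowels: [bokuri] → [boguri]
  E Nasal Assimilation: no change — [boguri]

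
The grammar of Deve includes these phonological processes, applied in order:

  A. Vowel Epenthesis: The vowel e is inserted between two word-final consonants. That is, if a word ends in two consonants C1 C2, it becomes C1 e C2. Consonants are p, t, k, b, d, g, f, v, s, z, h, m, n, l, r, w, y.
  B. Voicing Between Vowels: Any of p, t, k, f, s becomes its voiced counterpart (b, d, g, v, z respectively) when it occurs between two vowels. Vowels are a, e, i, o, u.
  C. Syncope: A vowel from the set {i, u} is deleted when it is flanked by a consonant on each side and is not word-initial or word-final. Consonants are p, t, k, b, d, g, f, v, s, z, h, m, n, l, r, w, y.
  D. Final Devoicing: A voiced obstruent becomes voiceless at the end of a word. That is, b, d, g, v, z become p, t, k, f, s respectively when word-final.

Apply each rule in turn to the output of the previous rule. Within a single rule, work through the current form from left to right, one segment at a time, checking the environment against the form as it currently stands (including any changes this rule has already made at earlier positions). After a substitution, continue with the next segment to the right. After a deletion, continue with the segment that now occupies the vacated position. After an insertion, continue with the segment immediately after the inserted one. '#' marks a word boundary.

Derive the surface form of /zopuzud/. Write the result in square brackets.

[zobzt]

A Vowel Epenthesis: no change — [zopuzud]
B Voicing Between Vowels: [zopuzud] → [zobuzud]
C Syncope: [zobuzud] → [zobzd]
D Final Devoicing: [zobzd] → [zobzt]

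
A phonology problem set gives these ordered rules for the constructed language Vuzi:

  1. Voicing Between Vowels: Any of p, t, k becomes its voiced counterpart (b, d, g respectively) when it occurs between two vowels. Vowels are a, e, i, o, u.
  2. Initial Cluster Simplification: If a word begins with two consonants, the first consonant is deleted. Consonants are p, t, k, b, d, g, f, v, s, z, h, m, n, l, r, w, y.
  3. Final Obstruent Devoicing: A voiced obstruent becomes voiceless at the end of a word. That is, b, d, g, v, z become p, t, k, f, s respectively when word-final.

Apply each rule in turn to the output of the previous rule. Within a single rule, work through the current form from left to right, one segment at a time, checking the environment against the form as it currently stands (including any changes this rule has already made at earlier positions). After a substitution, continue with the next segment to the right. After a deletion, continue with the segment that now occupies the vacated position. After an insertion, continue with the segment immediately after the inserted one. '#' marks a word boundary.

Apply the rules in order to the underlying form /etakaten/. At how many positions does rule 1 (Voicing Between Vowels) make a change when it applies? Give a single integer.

3

1 Voicing Between Vowels: [etakaten] → [edagaden]
2 Initial Cluster Simplification: no change — [edagaden]
3 Final Obstruent Devoicing: no change — [edagaden]
Rule 1 changed 3 position(s).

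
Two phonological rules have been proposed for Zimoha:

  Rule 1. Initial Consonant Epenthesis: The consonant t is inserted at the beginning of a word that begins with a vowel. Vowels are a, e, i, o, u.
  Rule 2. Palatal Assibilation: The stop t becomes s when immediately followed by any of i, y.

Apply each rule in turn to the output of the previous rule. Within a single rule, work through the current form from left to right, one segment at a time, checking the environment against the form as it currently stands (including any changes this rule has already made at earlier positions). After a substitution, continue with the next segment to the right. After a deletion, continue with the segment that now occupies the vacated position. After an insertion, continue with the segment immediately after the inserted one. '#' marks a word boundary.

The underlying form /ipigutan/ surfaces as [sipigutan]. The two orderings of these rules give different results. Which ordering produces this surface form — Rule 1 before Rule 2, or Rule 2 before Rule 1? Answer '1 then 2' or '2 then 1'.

1 then 2

Order 1 then 2:
  1 Initial Consonant Epenthesis: [ipigutan] → [tipigutan]
  2 Palatal Assibilation: [tipigutan] → [sipigutan]
  result: [sipigutan]
Order 2 then 1:
  2 Palatal Assibilation: no change — [ipigutan]
  1 Initial Consonant Epenthesis: [ipigutan] → [tipigutan]
  result: [tipigutan]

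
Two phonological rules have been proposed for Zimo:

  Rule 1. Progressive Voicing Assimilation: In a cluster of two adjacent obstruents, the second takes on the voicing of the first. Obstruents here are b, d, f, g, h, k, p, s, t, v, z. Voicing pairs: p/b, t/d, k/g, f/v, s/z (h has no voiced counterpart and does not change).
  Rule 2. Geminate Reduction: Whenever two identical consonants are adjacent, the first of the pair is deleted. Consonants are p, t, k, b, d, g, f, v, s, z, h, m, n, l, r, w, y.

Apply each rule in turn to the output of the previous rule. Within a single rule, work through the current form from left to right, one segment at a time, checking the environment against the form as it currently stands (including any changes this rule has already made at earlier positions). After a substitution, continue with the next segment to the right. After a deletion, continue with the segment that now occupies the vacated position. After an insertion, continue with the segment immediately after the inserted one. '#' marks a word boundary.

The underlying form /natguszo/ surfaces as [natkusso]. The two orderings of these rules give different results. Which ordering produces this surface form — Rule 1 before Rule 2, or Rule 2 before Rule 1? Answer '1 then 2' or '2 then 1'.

Order 1 then 2:
  1 Progressive Voicing Assimilation: [natguszo] → [natkusso]
  2 Geminate Reduction: [natkusso] → [natkuso]
  result: [natkuso]
Order 2 then 1:
  2 Geminate Reduction: no change — [natguszo]
  1 Progressive Voicing Assimilation: [natguszo] → [natkusso]
  result: [natkusso]

2 then 1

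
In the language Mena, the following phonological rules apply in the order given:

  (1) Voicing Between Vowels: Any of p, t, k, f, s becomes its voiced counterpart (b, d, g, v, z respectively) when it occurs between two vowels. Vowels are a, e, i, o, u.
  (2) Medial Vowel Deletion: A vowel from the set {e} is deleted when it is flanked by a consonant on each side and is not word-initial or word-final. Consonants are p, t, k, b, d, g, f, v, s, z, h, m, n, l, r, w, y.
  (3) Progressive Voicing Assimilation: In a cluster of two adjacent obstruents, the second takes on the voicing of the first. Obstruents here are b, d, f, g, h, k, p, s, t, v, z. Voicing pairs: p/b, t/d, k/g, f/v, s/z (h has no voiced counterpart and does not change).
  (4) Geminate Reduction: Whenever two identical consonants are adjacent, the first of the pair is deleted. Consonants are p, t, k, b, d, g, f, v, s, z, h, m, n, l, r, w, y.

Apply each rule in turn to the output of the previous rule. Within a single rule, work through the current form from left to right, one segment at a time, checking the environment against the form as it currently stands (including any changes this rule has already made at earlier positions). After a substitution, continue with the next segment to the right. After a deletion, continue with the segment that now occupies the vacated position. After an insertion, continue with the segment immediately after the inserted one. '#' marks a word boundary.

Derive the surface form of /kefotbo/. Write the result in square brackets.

(1) Voicing Between Vowels: [kefotbo] → [kevotbo]
(2) Medial Vowel Deletion: [kevotbo] → [kvotbo]
(3) Progressive Voicing Assimilation: [kvotbo] → [kfotpo]
(4) Geminate Reduction: no change — [kfotpo]

[kfotpo]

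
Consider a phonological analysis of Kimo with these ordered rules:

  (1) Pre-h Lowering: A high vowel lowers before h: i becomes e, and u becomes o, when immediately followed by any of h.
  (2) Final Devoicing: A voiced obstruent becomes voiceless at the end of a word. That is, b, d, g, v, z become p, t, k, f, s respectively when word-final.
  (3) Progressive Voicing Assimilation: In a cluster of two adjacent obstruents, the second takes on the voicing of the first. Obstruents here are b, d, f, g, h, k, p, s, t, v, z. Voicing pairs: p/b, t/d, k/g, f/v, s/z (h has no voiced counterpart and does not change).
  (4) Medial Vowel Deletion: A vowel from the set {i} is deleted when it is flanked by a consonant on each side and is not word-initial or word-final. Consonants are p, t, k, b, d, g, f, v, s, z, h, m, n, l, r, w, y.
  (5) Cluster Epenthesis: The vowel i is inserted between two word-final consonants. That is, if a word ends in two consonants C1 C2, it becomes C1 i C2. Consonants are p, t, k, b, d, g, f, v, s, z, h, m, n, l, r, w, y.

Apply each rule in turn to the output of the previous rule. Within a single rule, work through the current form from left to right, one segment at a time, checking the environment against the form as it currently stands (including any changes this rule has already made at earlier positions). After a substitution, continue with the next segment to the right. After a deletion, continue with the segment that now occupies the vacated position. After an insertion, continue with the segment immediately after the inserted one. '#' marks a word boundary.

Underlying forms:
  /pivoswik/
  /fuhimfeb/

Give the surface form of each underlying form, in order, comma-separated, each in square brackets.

/pivoswik/:
  (1) Pre-h Lowering: no change — [pivoswik]
  (2) Final Devoicing: no change — [pivoswik]
  (3) Progressive Voicing Assimilation: no change — [pivoswik]
  (4) Medial Vowel Deletion: [pivoswik] → [pvoswk]
  (5) Cluster Epenthesis: [pvoswk] → [pvoswik]
/fuhimfeb/:
  (1) Pre-h Lowering: [fuhimfeb] → [fohimfeb]
  (2) Final Devoicing: [fohimfeb] → [fohimfep]
  (3) Progressive Voicing Assimilation: no change — [fohimfep]
  (4) Medial Vowel Deletion: [fohimfep] → [fohmfep]
  (5) Cluster Epenthesis: no change — [fohmfep]

[pvoswik], [fohmfep]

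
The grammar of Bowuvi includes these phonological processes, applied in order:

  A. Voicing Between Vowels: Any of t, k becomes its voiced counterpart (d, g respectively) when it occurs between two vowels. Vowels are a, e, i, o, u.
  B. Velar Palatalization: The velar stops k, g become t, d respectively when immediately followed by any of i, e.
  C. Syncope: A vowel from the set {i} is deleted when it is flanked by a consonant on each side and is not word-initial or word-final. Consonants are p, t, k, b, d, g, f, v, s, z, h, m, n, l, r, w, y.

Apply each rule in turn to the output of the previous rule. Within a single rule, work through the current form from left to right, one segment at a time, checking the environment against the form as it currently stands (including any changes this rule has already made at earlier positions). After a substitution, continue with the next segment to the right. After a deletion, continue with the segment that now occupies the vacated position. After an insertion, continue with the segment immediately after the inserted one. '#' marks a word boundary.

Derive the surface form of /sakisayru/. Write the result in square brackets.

A Voicing Between Vowels: [sakisayru] → [sagisayru]
B Velar Palatalization: [sagisayru] → [sadisayru]
C Syncope: [sadisayru] → [sadsayru]

[sadsayru]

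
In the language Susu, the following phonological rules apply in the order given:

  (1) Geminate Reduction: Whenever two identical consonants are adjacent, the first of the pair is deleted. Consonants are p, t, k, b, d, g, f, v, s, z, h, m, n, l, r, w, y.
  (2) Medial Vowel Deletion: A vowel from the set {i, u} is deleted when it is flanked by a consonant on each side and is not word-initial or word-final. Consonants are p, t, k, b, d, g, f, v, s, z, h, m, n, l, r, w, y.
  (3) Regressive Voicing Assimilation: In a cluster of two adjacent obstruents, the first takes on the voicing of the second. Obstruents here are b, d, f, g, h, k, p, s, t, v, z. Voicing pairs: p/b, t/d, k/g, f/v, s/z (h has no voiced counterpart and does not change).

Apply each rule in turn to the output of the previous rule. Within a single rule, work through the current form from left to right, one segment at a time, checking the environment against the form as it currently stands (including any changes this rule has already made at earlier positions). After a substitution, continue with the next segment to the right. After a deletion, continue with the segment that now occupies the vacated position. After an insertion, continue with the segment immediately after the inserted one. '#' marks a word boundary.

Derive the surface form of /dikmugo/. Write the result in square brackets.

(1) Geminate Reduction: no change — [dikmugo]
(2) Medial Vowel Deletion: [dikmugo] → [dkmgo]
(3) Regressive Voicing Assimilation: [dkmgo] → [tkmgo]

[tkmgo]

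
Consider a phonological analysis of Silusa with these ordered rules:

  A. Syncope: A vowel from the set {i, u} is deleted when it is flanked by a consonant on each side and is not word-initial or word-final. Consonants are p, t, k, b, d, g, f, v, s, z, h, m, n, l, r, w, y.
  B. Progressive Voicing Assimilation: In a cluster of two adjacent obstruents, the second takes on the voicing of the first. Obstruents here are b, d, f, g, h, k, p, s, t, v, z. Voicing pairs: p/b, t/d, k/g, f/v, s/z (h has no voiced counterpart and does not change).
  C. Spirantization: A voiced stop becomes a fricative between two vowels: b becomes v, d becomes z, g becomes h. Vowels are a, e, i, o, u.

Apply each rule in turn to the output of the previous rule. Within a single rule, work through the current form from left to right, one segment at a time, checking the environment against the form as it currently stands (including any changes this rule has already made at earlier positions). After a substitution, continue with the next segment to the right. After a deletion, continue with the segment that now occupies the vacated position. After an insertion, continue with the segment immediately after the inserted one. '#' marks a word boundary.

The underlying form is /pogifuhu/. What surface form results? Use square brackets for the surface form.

A Syncope: [pogifuhu] → [pogfhu]
B Progressive Voicing Assimilation: [pogfhu] → [pogvhu]
C Spirantization: no change — [pogvhu]

[pogvhu]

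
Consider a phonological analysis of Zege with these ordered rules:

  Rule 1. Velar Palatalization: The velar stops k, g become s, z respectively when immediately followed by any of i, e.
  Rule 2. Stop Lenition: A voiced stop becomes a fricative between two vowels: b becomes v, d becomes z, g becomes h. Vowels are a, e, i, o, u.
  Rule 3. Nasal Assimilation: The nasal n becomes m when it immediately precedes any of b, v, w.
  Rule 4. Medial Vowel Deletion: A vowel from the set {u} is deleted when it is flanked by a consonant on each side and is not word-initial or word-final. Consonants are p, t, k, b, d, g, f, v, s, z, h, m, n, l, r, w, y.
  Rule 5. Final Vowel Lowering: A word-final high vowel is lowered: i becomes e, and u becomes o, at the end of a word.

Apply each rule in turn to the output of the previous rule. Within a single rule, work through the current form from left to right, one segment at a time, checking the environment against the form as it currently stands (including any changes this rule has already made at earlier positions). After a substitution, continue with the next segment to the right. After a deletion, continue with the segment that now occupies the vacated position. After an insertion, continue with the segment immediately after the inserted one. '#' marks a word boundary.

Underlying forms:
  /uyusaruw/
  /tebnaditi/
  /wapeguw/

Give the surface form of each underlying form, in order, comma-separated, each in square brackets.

[uysarw], [tebnazite], [wapehw]

/uyusaruw/:
  Rule 1 Velar Palatalization: no change — [uyusaruw]
  Rule 2 Stop Lenition: no change — [uyusaruw]
  Rule 3 Nasal Assimilation: no change — [uyusaruw]
  Rule 4 Medial Vowel Deletion: [uyusaruw] → [uysarw]
  Rule 5 Final Vowel Lowering: no change — [uysarw]
/tebnaditi/:
  Rule 1 Velar Palatalization: no change — [tebnaditi]
  Rule 2 Stop Lenition: [tebnaditi] → [tebnaziti]
  Rule 3 Nasal Assimilation: no change — [tebnaziti]
  Rule 4 Medial Vowel Deletion: no change — [tebnaziti]
  Rule 5 Final Vowel Lowering: [tebnaziti] → [tebnazite]
/wapeguw/:
  Rule 1 Velar Palatalization: no change — [wapeguw]
  Rule 2 Stop Lenition: [wapeguw] → [wapehuw]
  Rule 3 Nasal Assimilation: no change — [wapehuw]
  Rule 4 Medial Vowel Deletion: [wapehuw] → [wapehw]
  Rule 5 Final Vowel Lowering: no change — [wapehw]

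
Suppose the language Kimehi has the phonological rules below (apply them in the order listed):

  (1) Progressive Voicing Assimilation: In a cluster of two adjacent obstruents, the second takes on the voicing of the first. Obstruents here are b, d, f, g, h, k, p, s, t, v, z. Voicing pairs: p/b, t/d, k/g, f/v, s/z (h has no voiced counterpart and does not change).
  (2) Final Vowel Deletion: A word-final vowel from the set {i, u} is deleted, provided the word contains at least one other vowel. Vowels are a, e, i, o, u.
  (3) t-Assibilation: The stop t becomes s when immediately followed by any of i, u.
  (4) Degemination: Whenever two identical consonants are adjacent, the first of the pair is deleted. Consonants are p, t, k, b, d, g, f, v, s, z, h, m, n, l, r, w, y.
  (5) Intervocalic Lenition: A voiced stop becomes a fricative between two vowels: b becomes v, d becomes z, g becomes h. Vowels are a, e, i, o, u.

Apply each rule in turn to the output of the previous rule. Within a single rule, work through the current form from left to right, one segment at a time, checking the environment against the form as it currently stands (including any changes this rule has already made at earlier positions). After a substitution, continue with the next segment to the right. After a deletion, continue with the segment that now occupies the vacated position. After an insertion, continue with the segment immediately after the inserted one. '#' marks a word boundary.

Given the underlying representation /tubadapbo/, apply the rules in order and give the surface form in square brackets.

[suvazapo]

(1) Progressive Voicing Assimilation: [tubadapbo] → [tubadappo]
(2) Final Vowel Deletion: no change — [tubadappo]
(3) t-Assibilation: [tubadappo] → [subadappo]
(4) Degemination: [subadappo] → [subadapo]
(5) Intervocalic Lenition: [subadapo] → [suvazapo]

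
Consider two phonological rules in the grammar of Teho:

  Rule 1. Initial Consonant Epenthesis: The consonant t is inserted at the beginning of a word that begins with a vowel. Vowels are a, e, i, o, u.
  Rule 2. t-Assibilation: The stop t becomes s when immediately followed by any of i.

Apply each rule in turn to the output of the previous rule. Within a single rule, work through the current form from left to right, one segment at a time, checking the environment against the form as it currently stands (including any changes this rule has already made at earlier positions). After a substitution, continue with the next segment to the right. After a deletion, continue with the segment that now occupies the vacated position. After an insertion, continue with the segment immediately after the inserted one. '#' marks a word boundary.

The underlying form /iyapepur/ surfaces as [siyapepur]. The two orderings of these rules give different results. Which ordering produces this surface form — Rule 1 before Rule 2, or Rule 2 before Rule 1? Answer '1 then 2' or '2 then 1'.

1 then 2

Order 1 then 2:
  1 Initial Consonant Epenthesis: [iyapepur] → [tiyapepur]
  2 t-Assibilation: [tiyapepur] → [siyapepur]
  result: [siyapepur]
Order 2 then 1:
  2 t-Assibilation: no change — [iyapepur]
  1 Initial Consonant Epenthesis: [iyapepur] → [tiyapepur]
  result: [tiyapepur]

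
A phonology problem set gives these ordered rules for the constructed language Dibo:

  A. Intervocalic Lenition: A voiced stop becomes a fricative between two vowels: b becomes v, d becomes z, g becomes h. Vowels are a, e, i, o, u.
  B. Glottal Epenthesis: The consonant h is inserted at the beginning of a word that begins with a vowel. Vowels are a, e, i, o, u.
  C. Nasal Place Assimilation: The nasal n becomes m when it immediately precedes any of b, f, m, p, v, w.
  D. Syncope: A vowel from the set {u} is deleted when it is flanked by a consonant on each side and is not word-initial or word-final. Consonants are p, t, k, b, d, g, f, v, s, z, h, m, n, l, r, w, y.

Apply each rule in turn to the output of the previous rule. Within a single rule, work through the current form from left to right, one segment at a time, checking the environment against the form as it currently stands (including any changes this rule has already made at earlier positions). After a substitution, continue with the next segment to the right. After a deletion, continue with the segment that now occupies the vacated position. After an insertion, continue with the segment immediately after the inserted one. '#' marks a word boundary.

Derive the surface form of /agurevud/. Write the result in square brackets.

[hahrevd]

A Intervocalic Lenition: [agurevud] → [ahurevud]
B Glottal Epenthesis: [ahurevud] → [hahurevud]
C Nasal Place Assimilation: no change — [hahurevud]
D Syncope: [hahurevud] → [hahrevd]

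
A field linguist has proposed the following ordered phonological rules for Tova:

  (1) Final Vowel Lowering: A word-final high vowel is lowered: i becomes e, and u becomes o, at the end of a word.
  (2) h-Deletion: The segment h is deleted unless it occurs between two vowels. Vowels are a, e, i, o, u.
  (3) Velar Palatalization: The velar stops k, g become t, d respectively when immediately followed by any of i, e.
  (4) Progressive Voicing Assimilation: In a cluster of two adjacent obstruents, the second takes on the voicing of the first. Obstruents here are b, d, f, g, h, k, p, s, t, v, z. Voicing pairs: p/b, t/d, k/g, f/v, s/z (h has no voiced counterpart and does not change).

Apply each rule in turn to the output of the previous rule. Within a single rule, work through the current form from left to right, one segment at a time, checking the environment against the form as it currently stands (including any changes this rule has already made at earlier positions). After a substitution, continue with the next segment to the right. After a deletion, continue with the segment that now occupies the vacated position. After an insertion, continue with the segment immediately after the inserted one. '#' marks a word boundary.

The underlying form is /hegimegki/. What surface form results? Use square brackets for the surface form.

[edimegde]

(1) Final Vowel Lowering: [hegimegki] → [hegimegke]
(2) h-Deletion: [hegimegke] → [egimegke]
(3) Velar Palatalization: [egimegke] → [edimegte]
(4) Progressive Voicing Assimilation: [edimegte] → [edimegde]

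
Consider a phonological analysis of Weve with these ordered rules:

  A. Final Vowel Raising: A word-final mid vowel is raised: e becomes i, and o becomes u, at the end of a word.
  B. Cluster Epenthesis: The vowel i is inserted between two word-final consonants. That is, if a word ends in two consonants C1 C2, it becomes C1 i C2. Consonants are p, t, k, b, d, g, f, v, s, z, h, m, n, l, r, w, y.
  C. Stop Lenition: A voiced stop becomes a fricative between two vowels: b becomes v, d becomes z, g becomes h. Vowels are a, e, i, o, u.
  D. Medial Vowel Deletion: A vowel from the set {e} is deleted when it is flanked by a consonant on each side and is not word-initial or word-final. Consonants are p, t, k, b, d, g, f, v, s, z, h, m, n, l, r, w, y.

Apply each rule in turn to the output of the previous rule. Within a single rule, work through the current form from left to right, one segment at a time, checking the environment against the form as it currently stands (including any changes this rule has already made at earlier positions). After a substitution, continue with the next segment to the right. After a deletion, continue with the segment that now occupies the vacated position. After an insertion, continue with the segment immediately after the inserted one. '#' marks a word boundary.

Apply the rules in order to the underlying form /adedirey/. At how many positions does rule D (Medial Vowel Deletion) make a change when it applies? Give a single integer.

A Final Vowel Raising: no change — [adedirey]
B Cluster Epenthesis: no change — [adedirey]
C Stop Lenition: [adedirey] → [azezirey]
D Medial Vowel Deletion: [azezirey] → [azziry]
Rule D changed 2 position(s).

2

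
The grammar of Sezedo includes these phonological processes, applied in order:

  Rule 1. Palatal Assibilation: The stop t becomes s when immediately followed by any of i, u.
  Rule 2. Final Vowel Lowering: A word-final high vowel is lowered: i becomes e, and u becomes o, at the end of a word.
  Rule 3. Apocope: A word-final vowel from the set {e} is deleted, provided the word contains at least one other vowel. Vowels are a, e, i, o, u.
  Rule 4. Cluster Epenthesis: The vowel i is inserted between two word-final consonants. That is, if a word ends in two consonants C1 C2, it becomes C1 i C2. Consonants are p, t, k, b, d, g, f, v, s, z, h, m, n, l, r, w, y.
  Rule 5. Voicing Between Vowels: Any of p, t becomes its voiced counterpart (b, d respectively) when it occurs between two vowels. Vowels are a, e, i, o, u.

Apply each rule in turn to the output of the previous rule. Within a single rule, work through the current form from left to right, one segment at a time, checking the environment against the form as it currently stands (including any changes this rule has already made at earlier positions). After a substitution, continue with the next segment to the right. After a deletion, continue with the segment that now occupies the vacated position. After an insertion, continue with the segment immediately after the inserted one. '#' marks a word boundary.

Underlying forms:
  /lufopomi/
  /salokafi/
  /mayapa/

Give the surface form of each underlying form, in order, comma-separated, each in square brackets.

[lufobom], [salokaf], [mayaba]

/lufopomi/:
  Rule 1 Palatal Assibilation: no change — [lufopomi]
  Rule 2 Final Vowel Lowering: [lufopomi] → [lufopome]
  Rule 3 Apocope: [lufopome] → [lufopom]
  Rule 4 Cluster Epenthesis: no change — [lufopom]
  Rule 5 Voicing Between Vowels: [lufopom] → [lufobom]
/salokafi/:
  Rule 1 Palatal Assibilation: no change — [salokafi]
  Rule 2 Final Vowel Lowering: [salokafi] → [salokafe]
  Rule 3 Apocope: [salokafe] → [salokaf]
  Rule 4 Cluster Epenthesis: no change — [salokaf]
  Rule 5 Voicing Between Vowels: no change — [salokaf]
/mayapa/:
  Rule 1 Palatal Assibilation: no change — [mayapa]
  Rule 2 Final Vowel Lowering: no change — [mayapa]
  Rule 3 Apocope: no change — [mayapa]
  Rule 4 Cluster Epenthesis: no change — [mayapa]
  Rule 5 Voicing Between Vowels: [mayapa] → [mayaba]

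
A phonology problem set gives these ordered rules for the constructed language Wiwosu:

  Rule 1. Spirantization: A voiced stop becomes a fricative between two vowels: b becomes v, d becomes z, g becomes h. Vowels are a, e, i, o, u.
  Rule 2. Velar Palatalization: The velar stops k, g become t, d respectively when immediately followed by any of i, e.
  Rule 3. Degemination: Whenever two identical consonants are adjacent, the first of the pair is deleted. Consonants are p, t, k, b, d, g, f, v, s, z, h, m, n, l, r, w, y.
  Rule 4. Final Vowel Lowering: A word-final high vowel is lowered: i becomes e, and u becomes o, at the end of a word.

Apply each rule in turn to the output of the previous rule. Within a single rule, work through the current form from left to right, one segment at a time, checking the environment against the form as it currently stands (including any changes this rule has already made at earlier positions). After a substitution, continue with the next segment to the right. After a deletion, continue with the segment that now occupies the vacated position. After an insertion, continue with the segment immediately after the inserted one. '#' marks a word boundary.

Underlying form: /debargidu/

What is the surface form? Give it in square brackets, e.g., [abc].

[devardizo]

Rule 1 Spirantization: [debargidu] → [devargizu]
Rule 2 Velar Palatalization: [devargizu] → [devardizu]
Rule 3 Degemination: no change — [devardizu]
Rule 4 Final Vowel Lowering: [devardizu] → [devardizo]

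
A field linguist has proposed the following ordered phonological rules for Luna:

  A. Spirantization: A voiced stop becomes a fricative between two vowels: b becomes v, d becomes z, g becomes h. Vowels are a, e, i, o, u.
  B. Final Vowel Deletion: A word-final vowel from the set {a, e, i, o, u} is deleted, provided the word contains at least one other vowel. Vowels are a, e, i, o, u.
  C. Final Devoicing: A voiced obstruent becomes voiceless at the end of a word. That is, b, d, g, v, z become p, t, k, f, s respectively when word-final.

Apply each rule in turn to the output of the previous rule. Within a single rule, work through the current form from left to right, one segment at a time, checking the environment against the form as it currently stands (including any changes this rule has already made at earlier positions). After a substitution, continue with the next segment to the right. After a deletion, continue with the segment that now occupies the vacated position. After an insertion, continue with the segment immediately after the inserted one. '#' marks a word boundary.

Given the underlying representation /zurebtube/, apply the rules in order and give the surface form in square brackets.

[zurebtuf]

A Spirantization: [zurebtube] → [zurebtuve]
B Final Vowel Deletion: [zurebtuve] → [zurebtuv]
C Final Devoicing: [zurebtuv] → [zurebtuf]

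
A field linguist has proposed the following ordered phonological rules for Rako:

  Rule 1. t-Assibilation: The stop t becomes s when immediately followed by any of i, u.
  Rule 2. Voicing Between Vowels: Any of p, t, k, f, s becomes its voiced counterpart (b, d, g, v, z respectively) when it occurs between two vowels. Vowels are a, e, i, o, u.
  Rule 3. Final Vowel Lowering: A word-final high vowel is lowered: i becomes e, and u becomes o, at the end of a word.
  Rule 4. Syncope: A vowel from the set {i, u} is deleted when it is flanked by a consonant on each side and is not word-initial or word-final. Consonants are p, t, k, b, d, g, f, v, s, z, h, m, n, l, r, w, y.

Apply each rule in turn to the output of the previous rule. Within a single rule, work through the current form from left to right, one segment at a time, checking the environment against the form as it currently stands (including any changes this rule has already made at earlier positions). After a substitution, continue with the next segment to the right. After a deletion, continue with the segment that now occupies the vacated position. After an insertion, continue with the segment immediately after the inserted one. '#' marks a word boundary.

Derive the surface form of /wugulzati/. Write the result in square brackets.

[wglzaze]

Rule 1 t-Assibilation: [wugulzati] → [wugulzasi]
Rule 2 Voicing Between Vowels: [wugulzasi] → [wugulzazi]
Rule 3 Final Vowel Lowering: [wugulzazi] → [wugulzaze]
Rule 4 Syncope: [wugulzaze] → [wglzaze]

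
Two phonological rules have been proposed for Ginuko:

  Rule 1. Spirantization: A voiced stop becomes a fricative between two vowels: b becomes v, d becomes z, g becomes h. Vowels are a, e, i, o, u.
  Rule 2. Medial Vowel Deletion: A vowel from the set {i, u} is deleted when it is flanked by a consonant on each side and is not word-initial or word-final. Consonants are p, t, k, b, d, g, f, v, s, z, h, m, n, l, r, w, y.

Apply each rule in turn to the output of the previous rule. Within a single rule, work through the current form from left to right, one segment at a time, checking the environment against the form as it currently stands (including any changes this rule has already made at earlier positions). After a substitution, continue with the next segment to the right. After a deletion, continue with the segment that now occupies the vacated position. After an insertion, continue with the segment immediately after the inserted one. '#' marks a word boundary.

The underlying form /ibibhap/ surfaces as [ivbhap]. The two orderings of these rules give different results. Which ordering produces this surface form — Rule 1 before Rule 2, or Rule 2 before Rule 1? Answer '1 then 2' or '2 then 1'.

1 then 2

Order 1 then 2:
  1 Spirantization: [ibibhap] → [ivibhap]
  2 Medial Vowel Deletion: [ivibhap] → [ivbhap]
  result: [ivbhap]
Order 2 then 1:
  2 Medial Vowel Deletion: [ibibhap] → [ibbhap]
  1 Spirantization: no change — [ibbhap]
  result: [ibbhap]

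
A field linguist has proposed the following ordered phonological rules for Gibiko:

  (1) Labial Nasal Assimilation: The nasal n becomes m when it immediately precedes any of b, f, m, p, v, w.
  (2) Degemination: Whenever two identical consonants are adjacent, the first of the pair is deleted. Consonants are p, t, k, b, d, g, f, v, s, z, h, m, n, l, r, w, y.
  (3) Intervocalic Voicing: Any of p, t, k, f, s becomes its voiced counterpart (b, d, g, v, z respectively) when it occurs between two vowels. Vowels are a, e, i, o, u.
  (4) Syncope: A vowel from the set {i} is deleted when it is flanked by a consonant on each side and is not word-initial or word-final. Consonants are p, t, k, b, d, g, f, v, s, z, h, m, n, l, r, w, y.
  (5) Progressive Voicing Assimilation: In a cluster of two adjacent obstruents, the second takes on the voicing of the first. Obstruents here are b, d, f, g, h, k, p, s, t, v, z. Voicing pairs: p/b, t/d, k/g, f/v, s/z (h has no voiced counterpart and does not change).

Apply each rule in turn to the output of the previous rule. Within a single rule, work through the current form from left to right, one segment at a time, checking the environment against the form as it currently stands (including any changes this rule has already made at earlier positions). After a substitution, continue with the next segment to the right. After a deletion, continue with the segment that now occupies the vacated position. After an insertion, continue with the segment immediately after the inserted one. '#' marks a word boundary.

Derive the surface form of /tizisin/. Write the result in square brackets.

(1) Labial Nasal Assimilation: no change — [tizisin]
(2) Degemination: no change — [tizisin]
(3) Intervocalic Voicing: [tizisin] → [tizizin]
(4) Syncope: [tizizin] → [tzzn]
(5) Progressive Voicing Assimilation: [tzzn] → [tssn]

[tssn]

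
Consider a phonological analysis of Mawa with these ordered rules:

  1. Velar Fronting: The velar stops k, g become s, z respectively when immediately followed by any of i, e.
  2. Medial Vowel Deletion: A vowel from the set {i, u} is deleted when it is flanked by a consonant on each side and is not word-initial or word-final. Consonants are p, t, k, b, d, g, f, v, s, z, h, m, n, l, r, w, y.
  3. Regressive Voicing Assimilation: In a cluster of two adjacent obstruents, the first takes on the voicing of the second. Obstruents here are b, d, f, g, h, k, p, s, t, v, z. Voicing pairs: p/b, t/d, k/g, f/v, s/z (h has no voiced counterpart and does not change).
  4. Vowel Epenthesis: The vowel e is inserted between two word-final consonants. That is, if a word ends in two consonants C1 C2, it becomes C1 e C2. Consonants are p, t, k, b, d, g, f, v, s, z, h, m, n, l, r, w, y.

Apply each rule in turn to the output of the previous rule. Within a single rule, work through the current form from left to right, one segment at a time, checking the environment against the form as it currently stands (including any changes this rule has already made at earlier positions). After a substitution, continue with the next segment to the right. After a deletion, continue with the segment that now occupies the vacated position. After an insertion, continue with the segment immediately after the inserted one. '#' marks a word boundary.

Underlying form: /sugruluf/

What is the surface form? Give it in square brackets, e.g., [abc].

[zgrlef]

1 Velar Fronting: no change — [sugruluf]
2 Medial Vowel Deletion: [sugruluf] → [sgrlf]
3 Regressive Voicing Assimilation: [sgrlf] → [zgrlf]
4 Vowel Epenthesis: [zgrlf] → [zgrlef]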